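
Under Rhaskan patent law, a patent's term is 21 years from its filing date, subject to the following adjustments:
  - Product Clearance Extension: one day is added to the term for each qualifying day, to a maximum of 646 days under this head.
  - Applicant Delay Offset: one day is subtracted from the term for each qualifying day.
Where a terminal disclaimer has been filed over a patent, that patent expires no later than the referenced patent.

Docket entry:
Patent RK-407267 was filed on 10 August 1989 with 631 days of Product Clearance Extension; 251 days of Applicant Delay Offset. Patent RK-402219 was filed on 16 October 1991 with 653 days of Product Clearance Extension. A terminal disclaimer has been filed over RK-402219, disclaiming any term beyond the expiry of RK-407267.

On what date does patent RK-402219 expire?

Natural term of RK-402219:
  Base: filing + 21 years → 16 October 2012.
  Product Clearance Extension: 653 days claimed exceeds the 646-day cap, so +646 days → 24 July 2014.
Expiry of referenced patent RK-407267:
  Base: filing + 21 years → 10 August 2010.
  Product Clearance Extension: 631 days (within the 646-day cap) → +631 days → 2 May 2012.
  Applicant Delay Offset: −251 days → 25 August 2011.
Terminal disclaimer: RK-402219 expires on the earlier of 24 July 2014 and 25 August 2011.

2011-08-25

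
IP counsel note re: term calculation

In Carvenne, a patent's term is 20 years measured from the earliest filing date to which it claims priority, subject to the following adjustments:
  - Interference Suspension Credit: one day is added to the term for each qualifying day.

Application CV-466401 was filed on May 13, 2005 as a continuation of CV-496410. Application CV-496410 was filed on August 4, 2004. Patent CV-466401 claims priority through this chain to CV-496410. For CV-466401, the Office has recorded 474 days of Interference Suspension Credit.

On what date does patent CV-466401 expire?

Earliest priority filing: 4 August 2004.
Base term: 4 August 2004 + 20 years → 4 August 2024.
Interference Suspension Credit: +474 days → 21 November 2025.

2025-11-21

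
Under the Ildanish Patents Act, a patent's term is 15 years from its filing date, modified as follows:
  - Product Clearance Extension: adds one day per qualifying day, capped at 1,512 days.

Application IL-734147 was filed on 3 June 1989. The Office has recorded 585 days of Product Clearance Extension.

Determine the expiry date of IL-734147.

Base term: filing date + 15 years → 3 June 2004.
Product Clearance Extension: 585 days (within the 1512-day cap) → +585 days → 9 January 2006.

January 9, 2006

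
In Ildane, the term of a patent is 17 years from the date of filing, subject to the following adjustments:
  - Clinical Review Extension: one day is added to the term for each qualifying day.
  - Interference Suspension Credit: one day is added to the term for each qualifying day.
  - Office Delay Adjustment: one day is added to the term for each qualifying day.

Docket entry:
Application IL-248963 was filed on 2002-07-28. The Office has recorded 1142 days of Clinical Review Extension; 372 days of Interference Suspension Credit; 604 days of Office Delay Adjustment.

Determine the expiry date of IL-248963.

May 15, 2025

Base term: filing date + 17 years → 28 July 2019.
Clinical Review Extension: +1142 days → 12 September 2022.
Interference Suspension Credit: +372 days → 19 September 2023.
Office Delay Adjustment: +604 days → 15 May 2025.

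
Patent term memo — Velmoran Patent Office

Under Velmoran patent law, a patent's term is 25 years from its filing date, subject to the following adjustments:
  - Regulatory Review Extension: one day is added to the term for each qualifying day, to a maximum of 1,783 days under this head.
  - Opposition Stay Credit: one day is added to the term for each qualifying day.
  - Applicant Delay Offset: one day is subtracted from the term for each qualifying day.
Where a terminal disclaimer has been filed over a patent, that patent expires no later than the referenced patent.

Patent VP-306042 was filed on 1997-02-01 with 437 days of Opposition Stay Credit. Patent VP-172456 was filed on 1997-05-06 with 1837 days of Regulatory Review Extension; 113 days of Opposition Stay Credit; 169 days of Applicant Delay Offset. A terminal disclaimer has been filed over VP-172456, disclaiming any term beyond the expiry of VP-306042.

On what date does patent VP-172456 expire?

Natural term of VP-172456:
  Base: filing + 25 years → 6 May 2022.
  Regulatory Review Extension: 1837 days claimed exceeds the 1783-day cap, so +1783 days → 24 March 2027.
  Opposition Stay Credit: +113 days → 15 July 2027.
  Applicant Delay Offset: −169 days → 27 January 2027.
Expiry of referenced patent VP-306042:
  Base: filing + 25 years → 1 February 2022.
  Opposition Stay Credit: +437 days → 14 April 2023.
Terminal disclaimer: VP-172456 expires on the earlier of 27 January 2027 and 14 April 2023.

2023-04-14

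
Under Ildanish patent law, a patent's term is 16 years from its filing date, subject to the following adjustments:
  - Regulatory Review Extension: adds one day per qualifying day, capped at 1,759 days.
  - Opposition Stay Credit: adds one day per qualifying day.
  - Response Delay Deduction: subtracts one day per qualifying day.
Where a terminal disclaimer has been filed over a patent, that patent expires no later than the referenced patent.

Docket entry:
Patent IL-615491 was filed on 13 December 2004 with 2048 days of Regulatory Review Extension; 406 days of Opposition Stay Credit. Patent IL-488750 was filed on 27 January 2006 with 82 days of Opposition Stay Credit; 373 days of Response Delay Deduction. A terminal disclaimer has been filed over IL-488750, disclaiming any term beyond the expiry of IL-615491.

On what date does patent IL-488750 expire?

Natural term of IL-488750:
  Base: filing + 16 years → 27 January 2022.
  Opposition Stay Credit: +82 days → 19 April 2022.
  Response Delay Deduction: −373 days → 11 April 2021.
Expiry of referenced patent IL-615491:
  Base: filing + 16 years → 13 December 2020.
  Regulatory Review Extension: 2048 days claimed exceeds the 1759-day cap, so +1759 days → 7 October 2025.
  Opposition Stay Credit: +406 days → 17 November 2026.
Terminal disclaimer: IL-488750 expires on the earlier of 11 April 2021 and 17 November 2026.

April 11, 2021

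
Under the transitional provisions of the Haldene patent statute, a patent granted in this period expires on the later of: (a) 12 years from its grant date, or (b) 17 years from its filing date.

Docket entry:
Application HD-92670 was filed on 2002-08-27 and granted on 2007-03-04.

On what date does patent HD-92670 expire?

2019-08-27

(a) grant + 12 years → 4 March 2019.
(b) filing + 17 years → 27 August 2019.
Later of the two: 27 August 2019.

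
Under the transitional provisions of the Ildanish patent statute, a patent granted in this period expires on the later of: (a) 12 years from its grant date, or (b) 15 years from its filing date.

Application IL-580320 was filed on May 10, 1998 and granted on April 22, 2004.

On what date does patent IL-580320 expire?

(a) grant + 12 years → 22 April 2016.
(b) filing + 15 years → 10 May 2013.
Later of the two: 22 April 2016.

2016-04-22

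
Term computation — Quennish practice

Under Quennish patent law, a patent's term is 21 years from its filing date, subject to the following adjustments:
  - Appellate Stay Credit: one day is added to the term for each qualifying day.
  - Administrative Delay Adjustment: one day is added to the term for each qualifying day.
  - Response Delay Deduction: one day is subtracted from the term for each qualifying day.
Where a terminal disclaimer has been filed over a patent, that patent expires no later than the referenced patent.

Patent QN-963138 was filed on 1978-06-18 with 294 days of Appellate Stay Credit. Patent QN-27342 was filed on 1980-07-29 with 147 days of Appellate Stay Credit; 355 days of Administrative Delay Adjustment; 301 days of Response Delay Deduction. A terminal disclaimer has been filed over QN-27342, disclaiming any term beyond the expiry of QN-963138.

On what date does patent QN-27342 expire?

Natural term of QN-27342:
  Base: filing + 21 years → 29 July 2001.
  Appellate Stay Credit: +147 days → 23 December 2001.
  Administrative Delay Adjustment: +355 days → 13 December 2002.
  Response Delay Deduction: −301 days → 15 February 2002.
Expiry of referenced patent QN-963138:
  Base: filing + 21 years → 18 June 1999.
  Appellate Stay Credit: +294 days → 7 April 2000.
Terminal disclaimer: QN-27342 expires on the earlier of 15 February 2002 and 7 April 2000.

April 7, 2000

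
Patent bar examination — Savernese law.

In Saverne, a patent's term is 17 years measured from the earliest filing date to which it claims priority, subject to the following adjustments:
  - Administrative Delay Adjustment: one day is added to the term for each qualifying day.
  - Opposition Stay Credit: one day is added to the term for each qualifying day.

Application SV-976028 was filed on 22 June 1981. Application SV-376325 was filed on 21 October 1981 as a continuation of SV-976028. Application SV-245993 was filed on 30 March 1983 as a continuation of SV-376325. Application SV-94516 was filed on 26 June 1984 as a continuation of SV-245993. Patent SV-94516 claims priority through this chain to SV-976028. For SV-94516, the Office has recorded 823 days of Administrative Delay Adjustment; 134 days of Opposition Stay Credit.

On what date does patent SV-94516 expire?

February 3, 2001

Earliest priority filing: 22 June 1981.
Base term: 22 June 1981 + 17 years → 22 June 1998.
Administrative Delay Adjustment: +823 days → 22 September 2000.
Opposition Stay Credit: +134 days → 3 February 2001.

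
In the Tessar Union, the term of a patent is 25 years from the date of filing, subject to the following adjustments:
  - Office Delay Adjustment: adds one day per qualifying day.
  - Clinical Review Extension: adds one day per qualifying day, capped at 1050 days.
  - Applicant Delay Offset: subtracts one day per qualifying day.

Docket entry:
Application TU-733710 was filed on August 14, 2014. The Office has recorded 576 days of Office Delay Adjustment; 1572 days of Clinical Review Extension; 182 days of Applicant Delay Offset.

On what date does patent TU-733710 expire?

Base term: filing date + 25 years → 14 August 2039.
Office Delay Adjustment: +576 days → 12 March 2041.
Clinical Review Extension: 1572 days claimed exceeds the 1050-day cap, so +1050 days → 26 January 2044.
Applicant Delay Offset: −182 days → 28 July 2043.

2043-07-28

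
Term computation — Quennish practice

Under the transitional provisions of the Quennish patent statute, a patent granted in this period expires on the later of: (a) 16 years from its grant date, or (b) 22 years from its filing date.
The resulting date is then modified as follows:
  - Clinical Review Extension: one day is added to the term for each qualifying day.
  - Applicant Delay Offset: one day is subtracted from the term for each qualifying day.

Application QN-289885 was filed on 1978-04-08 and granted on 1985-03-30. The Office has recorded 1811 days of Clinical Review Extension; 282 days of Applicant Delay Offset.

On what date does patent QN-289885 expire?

(a) grant + 16 years → 30 March 2001.
(b) filing + 22 years → 8 April 2000.
Later of the two: 30 March 2001.
Clinical Review Extension: +1811 days → 15 March 2006.
Applicant Delay Offset: −282 days → 6 June 2005.

June 6, 2005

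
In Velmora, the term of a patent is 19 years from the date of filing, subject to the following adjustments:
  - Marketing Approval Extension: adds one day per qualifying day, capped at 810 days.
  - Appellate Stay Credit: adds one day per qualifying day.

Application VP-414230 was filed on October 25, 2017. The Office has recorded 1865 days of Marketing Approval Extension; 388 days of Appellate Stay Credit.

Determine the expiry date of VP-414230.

2040-02-05

Base term: filing date + 19 years → 25 October 2036.
Marketing Approval Extension: 1865 days claimed exceeds the 810-day cap, so +810 days → 13 January 2039.
Appellate Stay Credit: +388 days → 5 February 2040.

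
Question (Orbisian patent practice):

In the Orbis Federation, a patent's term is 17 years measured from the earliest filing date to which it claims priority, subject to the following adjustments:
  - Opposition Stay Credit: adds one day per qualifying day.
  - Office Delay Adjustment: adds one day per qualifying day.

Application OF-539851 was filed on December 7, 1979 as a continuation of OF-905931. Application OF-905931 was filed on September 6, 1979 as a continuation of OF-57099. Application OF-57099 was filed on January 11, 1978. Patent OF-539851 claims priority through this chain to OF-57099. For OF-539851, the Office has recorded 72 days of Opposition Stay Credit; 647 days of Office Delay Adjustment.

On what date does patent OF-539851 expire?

Earliest priority filing: 11 January 1978.
Base term: 11 January 1978 + 17 years → 11 January 1995.
Opposition Stay Credit: +72 days → 24 March 1995.
Office Delay Adjustment: +647 days → 30 December 1996.

December 30, 1996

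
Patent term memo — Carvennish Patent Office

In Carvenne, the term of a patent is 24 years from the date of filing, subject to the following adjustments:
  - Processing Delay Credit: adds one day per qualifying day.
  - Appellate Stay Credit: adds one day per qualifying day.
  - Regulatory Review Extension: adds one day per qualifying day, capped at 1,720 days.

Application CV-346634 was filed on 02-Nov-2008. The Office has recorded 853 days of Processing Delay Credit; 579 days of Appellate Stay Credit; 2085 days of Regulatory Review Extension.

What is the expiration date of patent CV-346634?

Base term: filing date + 24 years → 2 November 2032.
Processing Delay Credit: +853 days → 5 March 2035.
Appellate Stay Credit: +579 days → 4 October 2036.
Regulatory Review Extension: 2085 days claimed exceeds the 1720-day cap, so +1720 days → 20 June 2041.

June 20, 2041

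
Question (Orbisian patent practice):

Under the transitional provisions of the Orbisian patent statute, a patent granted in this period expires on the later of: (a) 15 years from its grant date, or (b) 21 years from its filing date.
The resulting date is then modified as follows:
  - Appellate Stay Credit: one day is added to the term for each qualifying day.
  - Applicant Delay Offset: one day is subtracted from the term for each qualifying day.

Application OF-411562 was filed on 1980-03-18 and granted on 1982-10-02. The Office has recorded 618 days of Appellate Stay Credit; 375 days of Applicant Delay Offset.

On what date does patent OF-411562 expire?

2001-11-16

(a) grant + 15 years → 2 October 1997.
(b) filing + 21 years → 18 March 2001.
Later of the two: 18 March 2001.
Appellate Stay Credit: +618 days → 26 November 2002.
Applicant Delay Offset: −375 days → 16 November 2001.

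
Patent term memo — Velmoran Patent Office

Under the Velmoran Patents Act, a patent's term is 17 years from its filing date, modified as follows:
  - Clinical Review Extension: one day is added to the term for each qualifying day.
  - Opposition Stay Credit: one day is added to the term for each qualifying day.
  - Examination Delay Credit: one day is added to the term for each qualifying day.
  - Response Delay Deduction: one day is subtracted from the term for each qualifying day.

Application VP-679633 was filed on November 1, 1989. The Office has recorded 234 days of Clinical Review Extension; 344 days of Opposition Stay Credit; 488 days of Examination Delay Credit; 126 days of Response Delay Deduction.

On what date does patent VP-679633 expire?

2009-05-29

Base term: filing date + 17 years → 1 November 2006.
Clinical Review Extension: +234 days → 23 June 2007.
Opposition Stay Credit: +344 days → 1 June 2008.
Examination Delay Credit: +488 days → 2 October 2009.
Response Delay Deduction: −126 days → 29 May 2009.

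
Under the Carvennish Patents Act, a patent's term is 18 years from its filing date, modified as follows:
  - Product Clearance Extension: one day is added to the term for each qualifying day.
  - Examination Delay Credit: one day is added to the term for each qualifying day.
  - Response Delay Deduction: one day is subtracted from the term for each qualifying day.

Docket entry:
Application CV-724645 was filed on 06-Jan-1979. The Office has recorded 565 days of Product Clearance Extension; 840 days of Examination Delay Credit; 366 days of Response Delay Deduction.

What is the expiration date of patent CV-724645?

Base term: filing date + 18 years → 6 January 1997.
Product Clearance Extension: +565 days → 25 July 1998.
Examination Delay Credit: +840 days → 11 November 2000.
Response Delay Deduction: −366 days → 11 November 1999.

1999-11-11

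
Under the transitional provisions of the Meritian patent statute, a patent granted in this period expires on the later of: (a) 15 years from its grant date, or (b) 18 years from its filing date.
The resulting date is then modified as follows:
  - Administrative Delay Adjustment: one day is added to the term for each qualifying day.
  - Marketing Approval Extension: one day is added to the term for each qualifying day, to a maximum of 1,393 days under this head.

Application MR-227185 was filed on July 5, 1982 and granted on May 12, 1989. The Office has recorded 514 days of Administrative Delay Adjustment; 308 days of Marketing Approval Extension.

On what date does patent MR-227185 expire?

(a) grant + 15 years → 12 May 2004.
(b) filing + 18 years → 5 July 2000.
Later of the two: 12 May 2004.
Administrative Delay Adjustment: +514 days → 8 October 2005.
Marketing Approval Extension: 308 days (within the 1393-day cap) → +308 days → 12 August 2006.

August 12, 2006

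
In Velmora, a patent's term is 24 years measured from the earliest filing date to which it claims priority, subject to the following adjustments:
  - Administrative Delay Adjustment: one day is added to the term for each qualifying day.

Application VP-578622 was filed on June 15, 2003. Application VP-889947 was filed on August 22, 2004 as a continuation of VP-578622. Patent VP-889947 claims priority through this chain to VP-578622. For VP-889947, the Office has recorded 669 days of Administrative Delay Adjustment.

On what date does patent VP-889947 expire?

April 14, 2029

Earliest priority filing: 15 June 2003.
Base term: 15 June 2003 + 24 years → 15 June 2027.
Administrative Delay Adjustment: +669 days → 14 April 2029.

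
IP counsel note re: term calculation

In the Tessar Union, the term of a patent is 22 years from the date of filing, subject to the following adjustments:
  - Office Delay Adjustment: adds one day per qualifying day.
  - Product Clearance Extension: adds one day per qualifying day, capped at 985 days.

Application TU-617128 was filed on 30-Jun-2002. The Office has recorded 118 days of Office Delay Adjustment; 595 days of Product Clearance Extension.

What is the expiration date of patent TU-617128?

2026-06-13

Base term: filing date + 22 years → 30 June 2024.
Office Delay Adjustment: +118 days → 26 October 2024.
Product Clearance Extension: 595 days (within the 985-day cap) → +595 days → 13 June 2026.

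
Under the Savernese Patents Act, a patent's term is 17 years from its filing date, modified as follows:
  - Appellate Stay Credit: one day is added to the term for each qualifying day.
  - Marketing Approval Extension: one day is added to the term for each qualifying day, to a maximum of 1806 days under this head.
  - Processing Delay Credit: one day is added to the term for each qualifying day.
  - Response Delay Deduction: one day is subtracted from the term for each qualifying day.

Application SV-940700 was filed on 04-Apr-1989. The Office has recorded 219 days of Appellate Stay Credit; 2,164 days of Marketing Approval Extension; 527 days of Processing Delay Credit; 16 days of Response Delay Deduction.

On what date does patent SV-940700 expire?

2013-03-14

Base term: filing date + 17 years → 4 April 2006.
Appellate Stay Credit: +219 days → 9 November 2006.
Marketing Approval Extension: 2164 days claimed exceeds the 1806-day cap, so +1806 days → 20 October 2011.
Processing Delay Credit: +527 days → 30 March 2013.
Response Delay Deduction: −16 days → 14 March 2013.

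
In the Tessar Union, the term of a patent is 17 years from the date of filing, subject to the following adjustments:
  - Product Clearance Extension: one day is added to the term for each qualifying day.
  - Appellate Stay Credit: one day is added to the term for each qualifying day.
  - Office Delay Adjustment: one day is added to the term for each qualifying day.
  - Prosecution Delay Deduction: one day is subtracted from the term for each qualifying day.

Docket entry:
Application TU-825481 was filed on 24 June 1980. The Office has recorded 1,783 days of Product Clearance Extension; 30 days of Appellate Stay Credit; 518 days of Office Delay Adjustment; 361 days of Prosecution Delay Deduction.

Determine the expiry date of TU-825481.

2002-11-15

Base term: filing date + 17 years → 24 June 1997.
Product Clearance Extension: +1783 days → 12 May 2002.
Appellate Stay Credit: +30 days → 11 June 2002.
Office Delay Adjustment: +518 days → 11 November 2003.
Prosecution Delay Deduction: −361 days → 15 November 2002.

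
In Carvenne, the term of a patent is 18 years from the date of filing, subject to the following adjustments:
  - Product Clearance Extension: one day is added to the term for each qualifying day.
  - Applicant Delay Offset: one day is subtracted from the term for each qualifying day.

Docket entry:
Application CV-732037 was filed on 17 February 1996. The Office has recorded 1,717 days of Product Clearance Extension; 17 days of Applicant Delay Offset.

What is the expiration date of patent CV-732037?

Base term: filing date + 18 years → 17 February 2014.
Product Clearance Extension: +1717 days → 31 October 2018.
Applicant Delay Offset: −17 days → 14 October 2018.

October 14, 2018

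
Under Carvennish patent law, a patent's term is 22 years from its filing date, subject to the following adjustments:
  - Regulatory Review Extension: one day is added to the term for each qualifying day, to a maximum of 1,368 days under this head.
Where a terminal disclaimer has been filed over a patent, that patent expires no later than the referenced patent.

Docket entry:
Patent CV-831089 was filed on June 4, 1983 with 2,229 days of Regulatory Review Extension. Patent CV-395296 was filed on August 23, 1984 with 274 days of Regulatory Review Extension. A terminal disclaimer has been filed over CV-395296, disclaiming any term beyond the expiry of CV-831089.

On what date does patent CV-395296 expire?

Natural term of CV-395296:
  Base: filing + 22 years → 23 August 2006.
  Regulatory Review Extension: 274 days (within the 1368-day cap) → +274 days → 24 May 2007.
Expiry of referenced patent CV-831089:
  Base: filing + 22 years → 4 June 2005.
  Regulatory Review Extension: 2229 days claimed exceeds the 1368-day cap, so +1368 days → 3 March 2009.
Terminal disclaimer: CV-395296 expires on the earlier of 24 May 2007 and 3 March 2009.

May 24, 2007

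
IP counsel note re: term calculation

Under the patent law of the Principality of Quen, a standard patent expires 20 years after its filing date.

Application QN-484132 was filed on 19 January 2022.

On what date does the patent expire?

January 19, 2042

Filing date + 20 years → 19 January 2042.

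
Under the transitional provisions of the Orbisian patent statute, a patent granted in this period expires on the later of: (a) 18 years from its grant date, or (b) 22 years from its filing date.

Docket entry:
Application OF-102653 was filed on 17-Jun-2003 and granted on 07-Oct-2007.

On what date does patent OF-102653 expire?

2025-10-07

(a) grant + 18 years → 7 October 2025.
(b) filing + 22 years → 17 June 2025.
Later of the two: 7 October 2025.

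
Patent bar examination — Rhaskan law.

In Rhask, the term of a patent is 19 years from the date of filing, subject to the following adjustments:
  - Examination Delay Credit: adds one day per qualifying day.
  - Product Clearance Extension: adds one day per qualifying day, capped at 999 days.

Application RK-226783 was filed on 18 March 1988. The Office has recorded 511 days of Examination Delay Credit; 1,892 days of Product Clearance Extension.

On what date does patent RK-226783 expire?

Base term: filing date + 19 years → 18 March 2007.
Examination Delay Credit: +511 days → 10 August 2008.
Product Clearance Extension: 1892 days claimed exceeds the 999-day cap, so +999 days → 6 May 2011.

2011-05-06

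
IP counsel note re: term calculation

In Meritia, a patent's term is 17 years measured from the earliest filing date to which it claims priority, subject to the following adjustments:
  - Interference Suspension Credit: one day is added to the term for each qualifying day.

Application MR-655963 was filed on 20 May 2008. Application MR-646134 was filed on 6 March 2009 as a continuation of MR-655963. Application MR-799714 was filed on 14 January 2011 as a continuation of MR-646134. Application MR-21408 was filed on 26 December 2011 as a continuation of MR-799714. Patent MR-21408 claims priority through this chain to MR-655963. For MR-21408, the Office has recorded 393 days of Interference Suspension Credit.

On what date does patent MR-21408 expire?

June 17, 2026

Earliest priority filing: 20 May 2008.
Base term: 20 May 2008 + 17 years → 20 May 2025.
Interference Suspension Credit: +393 days → 17 June 2026.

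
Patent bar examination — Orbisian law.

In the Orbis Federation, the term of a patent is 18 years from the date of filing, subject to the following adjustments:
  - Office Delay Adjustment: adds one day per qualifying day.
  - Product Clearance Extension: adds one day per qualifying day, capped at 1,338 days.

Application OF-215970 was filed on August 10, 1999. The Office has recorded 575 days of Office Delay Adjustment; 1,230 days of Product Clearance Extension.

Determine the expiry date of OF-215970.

July 20, 2022

Base term: filing date + 18 years → 10 August 2017.
Office Delay Adjustment: +575 days → 8 March 2019.
Product Clearance Extension: 1230 days (within the 1338-day cap) → +1230 days → 20 July 2022.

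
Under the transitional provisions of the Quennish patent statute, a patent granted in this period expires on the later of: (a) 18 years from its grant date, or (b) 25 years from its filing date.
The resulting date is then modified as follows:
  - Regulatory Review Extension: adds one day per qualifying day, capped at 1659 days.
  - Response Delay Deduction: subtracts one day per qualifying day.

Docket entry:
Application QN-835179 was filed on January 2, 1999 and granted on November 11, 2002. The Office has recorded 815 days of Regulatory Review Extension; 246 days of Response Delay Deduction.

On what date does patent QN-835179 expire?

July 24, 2025

(a) grant + 18 years → 11 November 2020.
(b) filing + 25 years → 2 January 2024.
Later of the two: 2 January 2024.
Regulatory Review Extension: 815 days (within the 1659-day cap) → +815 days → 27 March 2026.
Response Delay Deduction: −246 days → 24 July 2025.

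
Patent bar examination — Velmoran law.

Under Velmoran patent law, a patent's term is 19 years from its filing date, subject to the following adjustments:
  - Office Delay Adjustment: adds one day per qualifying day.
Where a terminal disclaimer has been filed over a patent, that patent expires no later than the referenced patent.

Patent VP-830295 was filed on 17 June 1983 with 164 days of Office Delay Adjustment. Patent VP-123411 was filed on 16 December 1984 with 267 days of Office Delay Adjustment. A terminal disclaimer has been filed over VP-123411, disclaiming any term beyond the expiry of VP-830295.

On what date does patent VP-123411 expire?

Natural term of VP-123411:
  Base: filing + 19 years → 16 December 2003.
  Office Delay Adjustment: +267 days → 8 September 2004.
Expiry of referenced patent VP-830295:
  Base: filing + 19 years → 17 June 2002.
  Office Delay Adjustment: +164 days → 28 November 2002.
Terminal disclaimer: VP-123411 expires on the earlier of 8 September 2004 and 28 November 2002.

November 28, 2002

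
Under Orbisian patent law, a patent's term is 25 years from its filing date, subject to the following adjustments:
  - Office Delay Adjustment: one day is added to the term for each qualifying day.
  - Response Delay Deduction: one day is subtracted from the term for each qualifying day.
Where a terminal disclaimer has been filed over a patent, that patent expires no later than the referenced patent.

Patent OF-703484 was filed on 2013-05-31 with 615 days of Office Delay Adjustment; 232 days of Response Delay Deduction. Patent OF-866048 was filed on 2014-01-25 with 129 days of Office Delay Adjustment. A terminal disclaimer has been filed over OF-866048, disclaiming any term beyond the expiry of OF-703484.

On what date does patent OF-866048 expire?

Natural term of OF-866048:
  Base: filing + 25 years → 25 January 2039.
  Office Delay Adjustment: +129 days → 3 June 2039.
Expiry of referenced patent OF-703484:
  Base: filing + 25 years → 31 May 2038.
  Office Delay Adjustment: +615 days → 5 February 2040.
  Response Delay Deduction: −232 days → 18 June 2039.
Terminal disclaimer: OF-866048 expires on the earlier of 3 June 2039 and 18 June 2039.

2039-06-03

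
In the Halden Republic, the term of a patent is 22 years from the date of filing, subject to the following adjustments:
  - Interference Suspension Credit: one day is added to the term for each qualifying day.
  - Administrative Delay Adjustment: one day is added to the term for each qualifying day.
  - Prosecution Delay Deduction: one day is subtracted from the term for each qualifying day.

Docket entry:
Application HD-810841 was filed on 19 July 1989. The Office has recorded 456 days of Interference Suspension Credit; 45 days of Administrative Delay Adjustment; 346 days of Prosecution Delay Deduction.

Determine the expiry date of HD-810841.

Base term: filing date + 22 years → 19 July 2011.
Interference Suspension Credit: +456 days → 17 October 2012.
Administrative Delay Adjustment: +45 days → 1 December 2012.
Prosecution Delay Deduction: −346 days → 21 December 2011.

2011-12-21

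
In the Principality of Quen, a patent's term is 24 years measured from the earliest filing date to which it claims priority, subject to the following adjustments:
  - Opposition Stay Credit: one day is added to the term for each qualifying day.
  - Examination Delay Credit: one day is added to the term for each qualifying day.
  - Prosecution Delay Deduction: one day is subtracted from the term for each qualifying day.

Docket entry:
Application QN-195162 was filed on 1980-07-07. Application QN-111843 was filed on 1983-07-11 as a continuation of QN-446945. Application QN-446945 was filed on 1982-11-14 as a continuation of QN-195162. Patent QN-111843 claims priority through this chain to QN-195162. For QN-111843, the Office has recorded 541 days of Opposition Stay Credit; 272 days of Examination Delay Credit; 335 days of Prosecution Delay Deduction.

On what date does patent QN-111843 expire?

2005-10-28

Earliest priority filing: 7 July 1980.
Base term: 7 July 1980 + 24 years → 7 July 2004.
Opposition Stay Credit: +541 days → 30 December 2005.
Examination Delay Credit: +272 days → 28 September 2006.
Prosecution Delay Deduction: −335 days → 28 October 2005.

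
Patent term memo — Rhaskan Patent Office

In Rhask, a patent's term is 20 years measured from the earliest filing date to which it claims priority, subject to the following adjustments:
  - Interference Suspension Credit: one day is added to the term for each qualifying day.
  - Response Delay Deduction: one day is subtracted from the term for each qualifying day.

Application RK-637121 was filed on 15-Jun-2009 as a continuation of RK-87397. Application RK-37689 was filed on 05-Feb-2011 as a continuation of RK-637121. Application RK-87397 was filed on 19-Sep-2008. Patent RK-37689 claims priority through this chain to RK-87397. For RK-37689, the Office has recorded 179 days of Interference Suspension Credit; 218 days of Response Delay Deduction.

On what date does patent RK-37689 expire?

2028-08-11

Earliest priority filing: 19 September 2008.
Base term: 19 September 2008 + 20 years → 19 September 2028.
Interference Suspension Credit: +179 days → 17 March 2029.
Response Delay Deduction: −218 days → 11 August 2028.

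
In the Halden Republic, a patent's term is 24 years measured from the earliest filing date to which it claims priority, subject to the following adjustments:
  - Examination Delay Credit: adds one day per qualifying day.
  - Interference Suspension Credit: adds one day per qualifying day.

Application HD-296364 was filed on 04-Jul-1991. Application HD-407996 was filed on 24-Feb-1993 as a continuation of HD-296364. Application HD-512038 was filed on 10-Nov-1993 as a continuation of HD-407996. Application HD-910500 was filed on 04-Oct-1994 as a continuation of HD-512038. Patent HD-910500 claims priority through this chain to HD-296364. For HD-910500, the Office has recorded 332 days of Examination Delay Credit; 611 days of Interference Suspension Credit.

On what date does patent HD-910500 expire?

February 1, 2018

Earliest priority filing: 4 July 1991.
Base term: 4 July 1991 + 24 years → 4 July 2015.
Examination Delay Credit: +332 days → 31 May 2016.
Interference Suspension Credit: +611 days → 1 February 2018.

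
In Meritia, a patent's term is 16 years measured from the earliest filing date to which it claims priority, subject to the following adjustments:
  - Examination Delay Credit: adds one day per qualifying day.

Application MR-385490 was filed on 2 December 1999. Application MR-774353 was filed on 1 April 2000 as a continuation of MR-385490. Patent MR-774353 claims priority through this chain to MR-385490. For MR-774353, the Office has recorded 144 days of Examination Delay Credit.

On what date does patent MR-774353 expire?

Earliest priority filing: 2 December 1999.
Base term: 2 December 1999 + 16 years → 2 December 2015.
Examination Delay Credit: +144 days → 24 April 2016.

April 24, 2016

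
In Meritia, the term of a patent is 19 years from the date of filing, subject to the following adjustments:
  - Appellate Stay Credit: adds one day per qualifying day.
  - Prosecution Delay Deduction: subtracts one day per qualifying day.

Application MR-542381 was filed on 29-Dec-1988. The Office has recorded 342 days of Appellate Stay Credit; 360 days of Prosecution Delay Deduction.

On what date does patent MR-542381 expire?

2007-12-11

Base term: filing date + 19 years → 29 December 2007.
Appellate Stay Credit: +342 days → 5 December 2008.
Prosecution Delay Deduction: −360 days → 11 December 2007.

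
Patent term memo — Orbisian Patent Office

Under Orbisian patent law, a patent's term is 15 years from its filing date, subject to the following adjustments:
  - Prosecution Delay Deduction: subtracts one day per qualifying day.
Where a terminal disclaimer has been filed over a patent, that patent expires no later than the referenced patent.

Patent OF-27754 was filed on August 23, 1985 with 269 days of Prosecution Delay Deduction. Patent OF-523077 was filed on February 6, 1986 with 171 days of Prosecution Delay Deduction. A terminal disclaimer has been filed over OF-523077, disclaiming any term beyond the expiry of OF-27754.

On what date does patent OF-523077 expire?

1999-11-28

Natural term of OF-523077:
  Base: filing + 15 years → 6 February 2001.
  Prosecution Delay Deduction: −171 days → 19 August 2000.
Expiry of referenced patent OF-27754:
  Base: filing + 15 years → 23 August 2000.
  Prosecution Delay Deduction: −269 days → 28 November 1999.
Terminal disclaimer: OF-523077 expires on the earlier of 19 August 2000 and 28 November 1999.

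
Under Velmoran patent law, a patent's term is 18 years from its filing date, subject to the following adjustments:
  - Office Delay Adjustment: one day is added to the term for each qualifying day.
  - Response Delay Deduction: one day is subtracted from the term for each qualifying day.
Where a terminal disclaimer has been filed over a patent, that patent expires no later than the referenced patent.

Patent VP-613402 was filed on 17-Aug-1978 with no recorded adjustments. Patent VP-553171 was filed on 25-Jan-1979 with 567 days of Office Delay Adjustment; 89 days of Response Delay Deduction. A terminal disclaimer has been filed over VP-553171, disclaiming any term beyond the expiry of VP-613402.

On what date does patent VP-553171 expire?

Natural term of VP-553171:
  Base: filing + 18 years → 25 January 1997.
  Office Delay Adjustment: +567 days → 15 August 1998.
  Response Delay Deduction: −89 days → 18 May 1998.
Expiry of referenced patent VP-613402:
  Base: filing + 18 years → 17 August 1996.
Terminal disclaimer: VP-553171 expires on the earlier of 18 May 1998 and 17 August 1996.

August 17, 1996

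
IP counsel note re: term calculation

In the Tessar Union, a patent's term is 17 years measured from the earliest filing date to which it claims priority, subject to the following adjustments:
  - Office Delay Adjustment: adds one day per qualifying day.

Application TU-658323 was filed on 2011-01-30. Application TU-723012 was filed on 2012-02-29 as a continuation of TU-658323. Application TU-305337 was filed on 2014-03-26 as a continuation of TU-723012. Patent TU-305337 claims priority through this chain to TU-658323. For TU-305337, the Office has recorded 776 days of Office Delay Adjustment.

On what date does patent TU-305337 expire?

Earliest priority filing: 30 January 2011.
Base term: 30 January 2011 + 17 years → 30 January 2028.
Office Delay Adjustment: +776 days → 16 March 2030.

March 16, 2030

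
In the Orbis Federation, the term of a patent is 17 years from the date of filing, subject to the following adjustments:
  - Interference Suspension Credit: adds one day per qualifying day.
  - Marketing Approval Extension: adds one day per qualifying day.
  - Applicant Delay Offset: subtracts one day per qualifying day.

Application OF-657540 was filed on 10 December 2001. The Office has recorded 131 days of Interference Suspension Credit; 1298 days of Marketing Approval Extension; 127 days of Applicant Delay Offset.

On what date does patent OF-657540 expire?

2022-07-04

Base term: filing date + 17 years → 10 December 2018.
Interference Suspension Credit: +131 days → 20 April 2019.
Marketing Approval Extension: +1298 days → 8 November 2022.
Applicant Delay Offset: −127 days → 4 July 2022.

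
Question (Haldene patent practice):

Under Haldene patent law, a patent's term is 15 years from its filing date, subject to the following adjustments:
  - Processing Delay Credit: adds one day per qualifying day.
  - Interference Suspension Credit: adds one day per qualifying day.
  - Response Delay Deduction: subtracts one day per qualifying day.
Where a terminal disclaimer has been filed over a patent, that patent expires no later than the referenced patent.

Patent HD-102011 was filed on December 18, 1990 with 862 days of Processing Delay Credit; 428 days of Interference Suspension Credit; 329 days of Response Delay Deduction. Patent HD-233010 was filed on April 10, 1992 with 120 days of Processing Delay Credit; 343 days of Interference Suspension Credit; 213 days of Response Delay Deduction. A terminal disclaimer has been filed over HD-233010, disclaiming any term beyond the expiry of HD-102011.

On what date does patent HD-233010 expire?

Natural term of HD-233010:
  Base: filing + 15 years → 10 April 2007.
  Processing Delay Credit: +120 days → 8 August 2007.
  Interference Suspension Credit: +343 days → 16 July 2008.
  Response Delay Deduction: −213 days → 16 December 2007.
Expiry of referenced patent HD-102011:
  Base: filing + 15 years → 18 December 2005.
  Processing Delay Credit: +862 days → 28 April 2008.
  Interference Suspension Credit: +428 days → 30 June 2009.
  Response Delay Deduction: −329 days → 5 August 2008.
Terminal disclaimer: HD-233010 expires on the earlier of 16 December 2007 and 5 August 2008.

December 16, 2007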